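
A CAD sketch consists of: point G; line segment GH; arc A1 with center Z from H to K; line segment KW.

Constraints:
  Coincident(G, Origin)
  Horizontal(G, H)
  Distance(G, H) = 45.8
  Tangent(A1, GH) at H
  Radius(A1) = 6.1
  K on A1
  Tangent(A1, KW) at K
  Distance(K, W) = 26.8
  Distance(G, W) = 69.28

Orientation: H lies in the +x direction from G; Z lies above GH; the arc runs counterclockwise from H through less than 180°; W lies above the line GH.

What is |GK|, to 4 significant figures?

51.27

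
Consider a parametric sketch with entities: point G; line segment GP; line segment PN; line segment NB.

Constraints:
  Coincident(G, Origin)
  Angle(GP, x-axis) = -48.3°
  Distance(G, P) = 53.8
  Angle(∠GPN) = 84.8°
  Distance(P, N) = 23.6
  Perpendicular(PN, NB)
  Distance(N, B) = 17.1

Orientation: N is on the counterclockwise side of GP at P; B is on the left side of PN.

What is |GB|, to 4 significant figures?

41.00

G is at the origin; GP runs at -48.3° with length 53.8, so P = 53.8·(cos -48.3°, sin -48.3°) = (35.79, -40.17). ∠GPN = 84.8°, so PN runs at -48.3° + (180° − 84.8°) = 46.90° from the x-axis; with |PN| = 23.6, N = P + 23.6·(cos 46.90°, sin 46.90°) = (51.91, -22.94). PN ⟂ NB; with |NB| = 17.1 on the left of PN, B = N + 17.1·(-0.7302, 0.6833) = (39.43, -11.25). Then |GB| = |B − G| = 41.00.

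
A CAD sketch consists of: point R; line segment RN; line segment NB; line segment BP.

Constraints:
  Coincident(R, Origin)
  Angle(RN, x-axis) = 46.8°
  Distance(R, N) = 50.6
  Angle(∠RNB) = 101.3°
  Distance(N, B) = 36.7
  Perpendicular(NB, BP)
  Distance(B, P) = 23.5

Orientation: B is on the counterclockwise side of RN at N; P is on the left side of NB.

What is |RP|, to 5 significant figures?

53.434

R is at the origin; RN runs at 46.8° with length 50.6, so N = 50.6·(cos 46.8°, sin 46.8°) = (34.638, 36.886). ∠RNB = 101.3°, so NB runs at 46.8° + (180° − 101.3°) = 125.50° from the x-axis; with |NB| = 36.7, B = N + 36.7·(cos 125.50°, sin 125.50°) = (13.326, 66.764). The perpendicularity gives BP at right angles to NB; with |BP| = 23.5 on the left of NB, P = B + 23.5·(-0.81412, -0.58070) = (-5.8054, 53.117). Then |RP| = |P − R| = 53.434.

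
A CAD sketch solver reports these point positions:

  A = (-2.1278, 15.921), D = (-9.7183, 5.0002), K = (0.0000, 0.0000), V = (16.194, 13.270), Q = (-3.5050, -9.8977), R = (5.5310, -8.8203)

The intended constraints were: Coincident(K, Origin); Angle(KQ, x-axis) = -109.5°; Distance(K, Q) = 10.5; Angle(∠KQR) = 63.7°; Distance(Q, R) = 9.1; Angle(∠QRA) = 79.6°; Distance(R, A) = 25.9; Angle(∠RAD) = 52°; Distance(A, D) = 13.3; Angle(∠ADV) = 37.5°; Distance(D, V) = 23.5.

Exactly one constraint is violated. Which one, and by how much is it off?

Distance(D, V) = 23.5 — off by 3.70.

K = (0.00, 0.00) ✓; KQ at -109.5° ✓; |KQ| = 10.50 ✓; ∠KQR = 63.70° ✓; |QR| = 9.100 ✓; ∠QRA = 79.60° ✓; |RA| = 25.90 ✓; ∠RAD = 52.00° ✓; |AD| = 13.30 ✓; ∠ADV = 37.50° ✓; |DV| = 27.20 ✗.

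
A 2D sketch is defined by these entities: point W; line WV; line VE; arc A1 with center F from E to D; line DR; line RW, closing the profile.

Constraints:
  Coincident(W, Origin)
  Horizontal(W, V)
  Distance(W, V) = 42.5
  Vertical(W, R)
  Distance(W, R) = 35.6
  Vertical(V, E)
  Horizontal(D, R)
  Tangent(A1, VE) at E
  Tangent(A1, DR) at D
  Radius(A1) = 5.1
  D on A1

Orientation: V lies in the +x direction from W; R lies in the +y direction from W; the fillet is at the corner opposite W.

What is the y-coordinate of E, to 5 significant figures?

30.500

W is at the origin; WV is horizontal with |WV| = 42.5 and V on the +x side, so V = (42.500, 0.0000). W and R share the same x with |WR| = 35.6 and R on the +y side, so R = (0.0000, 35.600). The virtual corner opposite W is at (42.500, 35.600). Since A1 is tangent to VE there, FE ⟂ VE and since A1 is tangent to DR there, FD ⟂ DR, with radius 5.1, so the center F sits 5.1 in from both sides at F = (37.400, 30.500). That places the tangent points at E = (42.500, 30.500) on VE and D = (37.400, 35.600) on DR. So E.y = 30.500.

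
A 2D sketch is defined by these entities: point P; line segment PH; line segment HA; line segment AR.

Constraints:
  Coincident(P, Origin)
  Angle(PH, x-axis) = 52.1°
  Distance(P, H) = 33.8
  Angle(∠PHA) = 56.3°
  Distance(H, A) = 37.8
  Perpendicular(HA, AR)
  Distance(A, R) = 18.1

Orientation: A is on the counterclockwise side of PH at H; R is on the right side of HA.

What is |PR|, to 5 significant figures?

49.991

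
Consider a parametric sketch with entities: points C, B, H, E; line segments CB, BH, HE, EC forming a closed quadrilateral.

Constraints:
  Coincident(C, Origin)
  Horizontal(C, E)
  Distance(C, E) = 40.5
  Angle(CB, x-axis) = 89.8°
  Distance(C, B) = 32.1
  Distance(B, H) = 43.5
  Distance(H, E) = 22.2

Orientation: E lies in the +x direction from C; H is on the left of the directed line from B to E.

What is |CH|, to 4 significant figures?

47.87

C is at the origin; C and E share the same y with |CE| = 40.5 and E in +x, so E = (40.5, 0). CB runs at 89.8° with |CB| = 32.1, so B = (0.1120, 32.10). H is determined by |BH| = 43.5 and |HE| = 22.2 together: it lies at the intersection of circle(B, 43.5) and circle(E, 22.2). With |BE| = 51.59, the foot of the radical line on BE is 39.36 from B and the perpendicular offset is √(43.5² − 39.36²) = 18.53. Taking the left-of-BE solution: H = (42.45, 22.11).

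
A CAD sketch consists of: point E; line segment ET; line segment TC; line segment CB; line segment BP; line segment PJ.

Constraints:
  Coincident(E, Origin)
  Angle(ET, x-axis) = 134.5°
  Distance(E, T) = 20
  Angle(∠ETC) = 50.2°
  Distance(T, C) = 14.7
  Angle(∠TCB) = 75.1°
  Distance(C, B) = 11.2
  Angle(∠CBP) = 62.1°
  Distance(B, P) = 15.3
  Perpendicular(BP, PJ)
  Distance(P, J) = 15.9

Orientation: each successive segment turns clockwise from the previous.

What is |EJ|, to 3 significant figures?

26.6

E is at the origin; ET runs at 134.5° with length 20.0, so T = (-14.0, 14.3). ∠ETC = 50.2° gives TC at 4.70° from the x-axis; with |TC| = 14.7, C = (0.632, 15.5). ∠TCB = 75.1° gives CB at -100° from the x-axis; with |CB| = 11.2, B = (-1.35, 4.45). ∠CBP = 62.1° gives BP at 142° from the x-axis; with |BP| = 15.3, P = (-13.4, 13.9). BP is perpendicular to PJ, so PJ runs at 51.9°; with |PJ| = 15.9, J = (-3.58, 26.4). Then |EJ| = |J − E| = 26.6.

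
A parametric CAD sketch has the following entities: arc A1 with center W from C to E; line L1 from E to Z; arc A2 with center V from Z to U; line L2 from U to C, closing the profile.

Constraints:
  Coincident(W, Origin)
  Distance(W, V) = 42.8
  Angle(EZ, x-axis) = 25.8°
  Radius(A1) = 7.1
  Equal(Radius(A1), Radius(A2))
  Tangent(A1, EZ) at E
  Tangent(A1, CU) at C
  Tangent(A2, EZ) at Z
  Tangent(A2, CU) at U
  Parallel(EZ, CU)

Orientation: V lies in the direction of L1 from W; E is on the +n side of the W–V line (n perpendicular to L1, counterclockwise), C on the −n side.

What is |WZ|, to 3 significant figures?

43.4

The slot axis is L1's direction at 25.8°, so u = (cos 25.8°, sin 25.8°) = (0.900, 0.435) and n = (−sin 25.8°, cos 25.8°) = (-0.435, 0.900). W is at the origin and V lies 42.8 along u from W, so V = 42.8·u = (38.5, 18.6). Tangency of A1 to both parallel lines with radius 7.1 puts E and C at W ± 7.1·n: E = (-3.09, 6.39), C = (3.09, -6.39). Equal radii place Z and U the same way about V: Z = V + 7.1·n = (35.4, 25.0), U = V − 7.1·n = (41.6, 12.2). Then |WZ| = |Z − W| = 43.4.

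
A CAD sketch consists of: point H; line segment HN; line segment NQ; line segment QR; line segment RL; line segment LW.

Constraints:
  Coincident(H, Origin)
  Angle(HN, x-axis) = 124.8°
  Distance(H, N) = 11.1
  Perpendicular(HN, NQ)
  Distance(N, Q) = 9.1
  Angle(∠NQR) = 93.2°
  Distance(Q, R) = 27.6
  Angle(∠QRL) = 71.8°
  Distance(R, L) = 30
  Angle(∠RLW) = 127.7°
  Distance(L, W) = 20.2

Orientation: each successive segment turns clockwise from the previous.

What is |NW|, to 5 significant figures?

26.158

H is at the origin; HN runs at 124.8° with length 11.1, so N = (-6.3349, 9.1148). The perpendicularity gives NQ at right angles to HN, so NQ runs at 34.800°; with |NQ| = 9.1, Q = (1.1375, 14.308). ∠NQR = 93.2° gives QR at -52.000° from the x-axis; with |QR| = 27.6, R = (18.130, -7.4408). ∠QRL = 71.8° gives RL at -160.20° from the x-axis; with |RL| = 30.0, L = (-10.097, -17.603). ∠RLW = 127.7° gives LW at 147.50° from the x-axis; with |LW| = 20.2, W = (-27.133, -6.7495). Then |NW| = |W − N| = 26.158.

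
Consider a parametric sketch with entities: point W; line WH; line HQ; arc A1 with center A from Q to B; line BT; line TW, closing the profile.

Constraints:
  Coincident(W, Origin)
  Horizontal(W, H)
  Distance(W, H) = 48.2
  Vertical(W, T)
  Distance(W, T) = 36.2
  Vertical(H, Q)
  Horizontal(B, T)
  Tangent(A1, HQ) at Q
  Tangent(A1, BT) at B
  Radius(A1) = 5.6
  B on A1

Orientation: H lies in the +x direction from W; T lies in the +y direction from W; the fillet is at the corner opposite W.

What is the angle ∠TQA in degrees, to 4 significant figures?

6.627°

The virtual corner opposite W is at (48.20, 36.20). Since A1 is tangent to HQ there, AQ ⟂ HQ and A1 meets BT tangentially, so AB is at right angles to BT, with radius 5.6, so the center A sits 5.6 in from both sides at A = (42.60, 30.60). That places the tangent points at Q = (48.20, 30.60) on HQ and B = (42.60, 36.20) on BT. Then cos ∠TQA = QT·QA / (|QT||QA|), giving 6.627°.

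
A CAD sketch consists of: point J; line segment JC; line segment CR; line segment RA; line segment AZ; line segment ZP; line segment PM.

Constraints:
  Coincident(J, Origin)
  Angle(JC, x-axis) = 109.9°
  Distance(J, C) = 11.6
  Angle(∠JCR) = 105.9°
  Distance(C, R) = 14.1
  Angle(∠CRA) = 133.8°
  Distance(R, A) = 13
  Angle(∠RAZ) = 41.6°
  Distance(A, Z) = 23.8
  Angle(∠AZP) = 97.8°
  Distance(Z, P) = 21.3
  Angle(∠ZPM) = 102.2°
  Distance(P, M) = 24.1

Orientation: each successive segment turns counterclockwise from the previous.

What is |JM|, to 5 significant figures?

39.847

J is at the origin; JC runs at 109.9° with length 11.6, so C = (-3.9484, 10.907). ∠JCR = 105.9° gives CR at -176.00° from the x-axis; with |CR| = 14.1, R = (-18.014, 9.9238). ∠CRA = 133.8° gives RA at -129.80° from the x-axis; with |RA| = 13.0, A = (-26.335, -0.063910). ∠RAZ = 41.6° gives AZ at 8.6000° from the x-axis; with |AZ| = 23.8, Z = (-2.8031, 3.4950). ∠AZP = 97.8° gives ZP at 90.800° from the x-axis; with |ZP| = 21.3, P = (-3.1005, 24.793). ∠ZPM = 102.2° gives PM at 168.60° from the x-axis; with |PM| = 24.1, M = (-26.725, 29.556). Then |JM| = |M − J| = 39.847.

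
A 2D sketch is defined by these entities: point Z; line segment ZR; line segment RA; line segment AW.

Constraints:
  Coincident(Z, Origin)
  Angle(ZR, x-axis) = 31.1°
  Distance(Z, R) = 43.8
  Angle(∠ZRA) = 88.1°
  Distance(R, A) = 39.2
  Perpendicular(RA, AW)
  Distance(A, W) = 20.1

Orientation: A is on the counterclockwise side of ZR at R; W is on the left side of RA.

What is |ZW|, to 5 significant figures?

44.558

Z is at the origin; ZR runs at 31.1° with length 43.8, so R = 43.8·(cos 31.1°, sin 31.1°) = (37.504, 22.624). ∠ZRA = 88.1°, so RA runs at 31.1° + (180° − 88.1°) = 123.00° from the x-axis; with |RA| = 39.2, A = R + 39.2·(cos 123.00°, sin 123.00°) = (16.155, 55.500). The perpendicularity gives AW at right angles to RA; with |AW| = 20.1 on the left of RA, W = A + 20.1·(-0.83867, -0.54464) = (-0.70263, 44.553). Then |ZW| = |W − Z| = 44.558.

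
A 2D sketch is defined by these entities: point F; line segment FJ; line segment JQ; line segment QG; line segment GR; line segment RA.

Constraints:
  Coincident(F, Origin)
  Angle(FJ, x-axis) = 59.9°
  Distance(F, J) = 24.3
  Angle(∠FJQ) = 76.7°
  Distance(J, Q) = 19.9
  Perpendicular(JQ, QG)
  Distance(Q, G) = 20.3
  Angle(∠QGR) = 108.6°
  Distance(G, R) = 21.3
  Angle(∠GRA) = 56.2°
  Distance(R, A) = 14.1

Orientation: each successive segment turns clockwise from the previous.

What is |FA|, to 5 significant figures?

10.393

∠QGR = 108.6° gives GR at 155.20° from the x-axis; with |GR| = 21.3, R = (-6.6380, 1.5350). ∠GRA = 56.2° gives RA at 31.400° from the x-axis; with |RA| = 14.1, A = (5.3971, 8.8812). Then |FA| = |A − F| = 10.393.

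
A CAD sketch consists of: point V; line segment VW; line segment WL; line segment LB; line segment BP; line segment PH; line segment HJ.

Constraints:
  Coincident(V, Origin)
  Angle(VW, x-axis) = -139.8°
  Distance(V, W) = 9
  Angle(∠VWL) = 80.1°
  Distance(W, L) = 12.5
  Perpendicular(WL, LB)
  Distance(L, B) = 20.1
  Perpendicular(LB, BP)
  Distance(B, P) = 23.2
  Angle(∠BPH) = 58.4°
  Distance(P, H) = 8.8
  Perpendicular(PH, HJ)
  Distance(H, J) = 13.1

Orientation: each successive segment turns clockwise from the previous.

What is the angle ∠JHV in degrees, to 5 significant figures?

57.687°

∠BPH = 58.4° gives PH at 178.70° from the x-axis; with |PH| = 8.8, H = (7.0808, -4.7068). PH is perpendicular to HJ, so HJ runs at 88.700°; with |HJ| = 13.1, J = (7.3780, 8.3898). Then cos ∠JHV = HJ·HV / (|HJ||HV|), giving 57.687°.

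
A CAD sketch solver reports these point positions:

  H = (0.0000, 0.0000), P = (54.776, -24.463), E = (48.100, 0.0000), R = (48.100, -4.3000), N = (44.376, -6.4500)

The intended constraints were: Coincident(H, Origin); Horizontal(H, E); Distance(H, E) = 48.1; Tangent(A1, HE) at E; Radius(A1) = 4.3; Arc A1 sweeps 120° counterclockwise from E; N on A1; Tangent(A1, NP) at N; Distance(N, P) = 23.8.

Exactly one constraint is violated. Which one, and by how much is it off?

Distance(N, P) = 23.8 — off by 3.00.

H = (0.00, 0.00) ✓; H.y = 0.00, E.y = 0.00 ✓; |HE| = 48.10 ✓; ∠(RE, EH) = 90.00° ✓; |RE| = 4.300 ✓; bearing(R→N) − bearing(R→E) = 120.0° ✓; |RN| = 4.300 ✓; ∠(RN, NP) = 90.00° ✓; |NP| = 20.80 ✗.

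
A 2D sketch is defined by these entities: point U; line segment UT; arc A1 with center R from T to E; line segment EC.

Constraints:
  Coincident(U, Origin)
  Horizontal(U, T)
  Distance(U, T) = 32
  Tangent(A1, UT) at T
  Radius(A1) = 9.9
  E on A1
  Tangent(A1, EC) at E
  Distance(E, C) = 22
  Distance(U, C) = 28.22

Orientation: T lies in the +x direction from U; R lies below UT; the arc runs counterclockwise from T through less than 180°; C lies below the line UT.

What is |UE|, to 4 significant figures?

23.81

U is at the origin; UT is horizontal with |UT| = 32.0 and T on the +x side, so T = (32.00, 0.000). A1 meets UT tangentially, so RT is at right angles to UT, so R = T + (0, -9.9) = (32.00, -9.900). Since RE ⟂ EC (tangency), |RC| = √(9.9² + 22.0²) = 24.12 regardless of where E sits on A1. So C lies on both circle(U, 28.22) and circle(R, 24.12); the below-UT intersection is C = (13.16, -24.97). E is the foot of the tangent from C: E = (23.19, -5.386).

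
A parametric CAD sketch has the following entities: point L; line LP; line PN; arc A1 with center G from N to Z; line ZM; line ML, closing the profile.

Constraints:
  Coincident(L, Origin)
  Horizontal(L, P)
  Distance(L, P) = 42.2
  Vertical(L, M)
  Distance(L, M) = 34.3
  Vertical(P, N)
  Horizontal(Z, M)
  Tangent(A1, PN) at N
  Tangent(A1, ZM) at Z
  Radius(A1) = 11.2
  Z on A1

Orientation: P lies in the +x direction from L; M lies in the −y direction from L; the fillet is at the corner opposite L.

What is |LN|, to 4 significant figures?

48.11

L is at the origin; LP is horizontal with |LP| = 42.2 and P on the +x side, so P = (42.20, 0.000). LM is vertical with |LM| = 34.3 and M on the −y side, so M = (0.000, -34.30). The virtual corner opposite L is at (42.20, -34.30). The tangent condition forces GN to be normal to PN and tangency of A1 to ZM means the radius GZ is perpendicular to ZM, with radius 11.2, so the center G sits 11.2 in from both sides at G = (31.00, -23.10). That places the tangent points at N = (42.20, -23.10) on PN and Z = (31.00, -34.30) on ZM. Then |LN| = |N − L| = 48.11.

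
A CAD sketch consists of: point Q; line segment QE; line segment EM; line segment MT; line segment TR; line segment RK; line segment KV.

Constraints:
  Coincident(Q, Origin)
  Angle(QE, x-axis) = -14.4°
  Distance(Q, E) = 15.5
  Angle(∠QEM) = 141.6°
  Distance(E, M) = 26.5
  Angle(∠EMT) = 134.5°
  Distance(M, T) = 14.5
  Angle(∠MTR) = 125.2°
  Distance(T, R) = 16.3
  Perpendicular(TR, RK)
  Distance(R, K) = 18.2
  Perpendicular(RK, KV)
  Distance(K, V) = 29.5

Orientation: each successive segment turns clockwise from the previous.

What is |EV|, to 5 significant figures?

21.925

Q is at the origin; QE runs at -14.4° with length 15.5, so E = (15.013, -3.8547). ∠QEM = 141.6° gives EM at -52.800° from the x-axis; with |EM| = 26.5, M = (31.035, -24.963). ∠EMT = 134.5° gives MT at -98.300° from the x-axis; with |MT| = 14.5, T = (28.942, -39.311). ∠MTR = 125.2° gives TR at -153.10° from the x-axis; with |TR| = 16.3, R = (14.405, -46.686). TR is perpendicular to RK, so RK runs at 116.90°; with |RK| = 18.2, K = (6.1711, -30.455). RK ⟂ KV, so KV runs at 26.900°; with |KV| = 29.5, V = (32.479, -17.108). Then |EV| = |V − E| = 21.925.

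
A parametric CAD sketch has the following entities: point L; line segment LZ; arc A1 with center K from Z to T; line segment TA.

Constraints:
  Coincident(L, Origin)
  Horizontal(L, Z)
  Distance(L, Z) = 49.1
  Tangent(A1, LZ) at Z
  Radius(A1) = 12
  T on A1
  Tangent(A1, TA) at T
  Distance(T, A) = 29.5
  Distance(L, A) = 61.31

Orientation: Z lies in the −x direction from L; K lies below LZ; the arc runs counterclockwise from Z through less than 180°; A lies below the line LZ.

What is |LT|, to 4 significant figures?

62.03

L is at the origin; L and Z share the same y with |LZ| = 49.1 and Z on the −x side, so Z = (-49.10, 0.000). A1 meets LZ tangentially, so KZ is at right angles to LZ, so K = Z + (0, -12) = (-49.10, -12.00). Since KT ⟂ TA (tangency), |KA| = √(12.0² + 29.5²) = 31.85 regardless of where T sits on A1. So A lies on both circle(L, 61.31) and circle(K, 31.85); the below-LZ intersection is A = (-43.38, -43.33). T is the foot of the tangent from A: T = (-59.22, -18.45).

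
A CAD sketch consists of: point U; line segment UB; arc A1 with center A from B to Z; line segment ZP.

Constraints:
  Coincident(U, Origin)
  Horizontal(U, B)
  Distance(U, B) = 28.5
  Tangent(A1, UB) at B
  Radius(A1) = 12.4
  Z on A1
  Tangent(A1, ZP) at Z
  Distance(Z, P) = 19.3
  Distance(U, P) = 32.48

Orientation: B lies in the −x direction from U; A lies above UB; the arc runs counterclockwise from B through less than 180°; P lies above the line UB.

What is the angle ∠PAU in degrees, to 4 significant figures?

72.14°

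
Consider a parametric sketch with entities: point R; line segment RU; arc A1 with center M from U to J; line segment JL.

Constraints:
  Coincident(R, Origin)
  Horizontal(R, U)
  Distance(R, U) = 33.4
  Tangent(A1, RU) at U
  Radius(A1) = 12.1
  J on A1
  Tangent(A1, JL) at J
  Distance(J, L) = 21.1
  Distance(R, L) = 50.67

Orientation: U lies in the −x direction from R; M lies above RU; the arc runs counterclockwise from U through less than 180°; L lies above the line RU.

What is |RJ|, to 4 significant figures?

30.10

Checks: |MJ| = 12.10 ✓; ∠(MJ, JL) = 90.00° ✓; |JL| = 21.10 ✓; |RL| = 50.67 ✓.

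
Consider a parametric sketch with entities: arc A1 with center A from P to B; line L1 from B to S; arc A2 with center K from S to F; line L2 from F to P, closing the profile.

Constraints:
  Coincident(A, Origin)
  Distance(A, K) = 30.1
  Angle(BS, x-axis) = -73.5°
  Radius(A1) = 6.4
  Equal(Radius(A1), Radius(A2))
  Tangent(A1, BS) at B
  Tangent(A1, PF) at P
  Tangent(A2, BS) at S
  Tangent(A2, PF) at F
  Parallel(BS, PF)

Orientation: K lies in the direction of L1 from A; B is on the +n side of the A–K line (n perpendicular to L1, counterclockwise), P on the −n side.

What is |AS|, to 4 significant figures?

30.77

The slot axis is L1's direction at -73.5°, so u = (cos -73.5°, sin -73.5°) = (0.2840, -0.9588) and n = (−sin -73.5°, cos -73.5°) = (0.9588, 0.2840). A is at the origin and K lies 30.1 along u from A, so K = 30.1·u = (8.549, -28.86). Tangency of A1 to both parallel lines with radius 6.4 puts B and P at A ± 6.4·n: B = (6.136, 1.818), P = (-6.136, -1.818). Equal radii place S and F the same way about K: S = K + 6.4·n = (14.69, -27.04), F = K − 6.4·n = (2.412, -30.68). Then |AS| = |S − A| = 30.77.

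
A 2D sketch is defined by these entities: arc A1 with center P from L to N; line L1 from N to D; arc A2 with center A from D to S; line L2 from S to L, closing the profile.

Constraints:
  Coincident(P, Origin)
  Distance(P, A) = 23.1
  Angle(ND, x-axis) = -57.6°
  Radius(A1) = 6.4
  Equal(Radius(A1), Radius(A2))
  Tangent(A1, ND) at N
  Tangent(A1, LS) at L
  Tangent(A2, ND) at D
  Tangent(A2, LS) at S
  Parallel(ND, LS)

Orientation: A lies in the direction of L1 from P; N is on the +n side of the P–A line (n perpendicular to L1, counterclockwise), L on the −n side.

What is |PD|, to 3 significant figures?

24.0

The slot axis is L1's direction at -57.6°, so u = (cos -57.6°, sin -57.6°) = (0.536, -0.844) and n = (−sin -57.6°, cos -57.6°) = (0.844, 0.536). P is at the origin and A lies 23.1 along u from P, so A = 23.1·u = (12.4, -19.5). Tangency of A1 to both parallel lines with radius 6.4 puts N and L at P ± 6.4·n: N = (5.40, 3.43), L = (-5.40, -3.43). Equal radii place D and S the same way about A: D = A + 6.4·n = (17.8, -16.1), S = A − 6.4·n = (6.97, -22.9). Then |PD| = |D − P| = 24.0.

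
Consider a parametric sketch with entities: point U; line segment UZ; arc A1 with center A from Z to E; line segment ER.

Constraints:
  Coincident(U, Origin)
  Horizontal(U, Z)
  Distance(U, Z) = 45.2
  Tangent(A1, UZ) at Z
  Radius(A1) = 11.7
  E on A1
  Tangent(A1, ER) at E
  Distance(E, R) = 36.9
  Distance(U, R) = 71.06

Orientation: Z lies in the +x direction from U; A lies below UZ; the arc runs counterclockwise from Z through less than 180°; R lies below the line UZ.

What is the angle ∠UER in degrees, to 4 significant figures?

141.1°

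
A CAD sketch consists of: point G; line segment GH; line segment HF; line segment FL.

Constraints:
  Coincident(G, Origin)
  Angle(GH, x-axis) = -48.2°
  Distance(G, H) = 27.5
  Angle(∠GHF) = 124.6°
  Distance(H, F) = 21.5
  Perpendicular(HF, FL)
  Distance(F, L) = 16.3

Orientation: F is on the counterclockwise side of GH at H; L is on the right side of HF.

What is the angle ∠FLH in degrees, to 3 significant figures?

52.8°

∠GHF = 124.6°, so HF runs at -48.2° + (180° − 124.6°) = 7.20° from the x-axis; with |HF| = 21.5, F = H + 21.5·(cos 7.20°, sin 7.20°) = (39.7, -17.8). HF ⟂ FL; with |FL| = 16.3 on the right of HF, L = F + 16.3·(0.125, -0.992) = (41.7, -34.0). Then cos ∠FLH = LF·LH / (|LF||LH|), giving 52.8°.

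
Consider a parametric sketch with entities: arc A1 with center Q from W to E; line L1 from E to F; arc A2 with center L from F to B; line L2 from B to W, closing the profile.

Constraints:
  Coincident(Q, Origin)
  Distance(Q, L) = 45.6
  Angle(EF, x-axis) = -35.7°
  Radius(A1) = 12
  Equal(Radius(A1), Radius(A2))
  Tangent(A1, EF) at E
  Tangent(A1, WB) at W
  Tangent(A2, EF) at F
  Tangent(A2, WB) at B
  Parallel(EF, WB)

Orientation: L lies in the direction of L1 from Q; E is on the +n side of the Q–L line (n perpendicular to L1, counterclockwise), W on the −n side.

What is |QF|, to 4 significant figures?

47.15

The slot axis is L1's direction at -35.7°, so u = (cos -35.7°, sin -35.7°) = (0.8121, -0.5835) and n = (−sin -35.7°, cos -35.7°) = (0.5835, 0.8121). Q is at the origin and L lies 45.6 along u from Q, so L = 45.6·u = (37.03, -26.61). Tangency of A1 to both parallel lines with radius 12.0 puts E and W at Q ± 12.0·n: E = (7.002, 9.745), W = (-7.002, -9.745). Equal radii place F and B the same way about L: F = L + 12.0·n = (44.03, -16.86), B = L − 12.0·n = (30.03, -36.35). Then |QF| = |F − Q| = 47.15.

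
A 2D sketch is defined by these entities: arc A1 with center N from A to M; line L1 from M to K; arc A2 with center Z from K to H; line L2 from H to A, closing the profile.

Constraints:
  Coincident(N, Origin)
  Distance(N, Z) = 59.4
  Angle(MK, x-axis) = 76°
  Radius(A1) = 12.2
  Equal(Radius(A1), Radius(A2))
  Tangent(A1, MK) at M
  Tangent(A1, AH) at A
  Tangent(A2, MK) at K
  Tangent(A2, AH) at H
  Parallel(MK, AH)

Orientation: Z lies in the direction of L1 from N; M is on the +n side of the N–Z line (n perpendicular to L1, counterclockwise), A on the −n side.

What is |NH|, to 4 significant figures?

60.64

The slot axis is L1's direction at 76.0°, so u = (cos 76.0°, sin 76.0°) = (0.2419, 0.9703) and n = (−sin 76.0°, cos 76.0°) = (-0.9703, 0.2419). N is at the origin and Z lies 59.4 along u from N, so Z = 59.4·u = (14.37, 57.64). Tangency of A1 to both parallel lines with radius 12.2 puts M and A at N ± 12.2·n: M = (-11.84, 2.951), A = (11.84, -2.951). Equal radii place K and H the same way about Z: K = Z + 12.2·n = (2.533, 60.59), H = Z − 12.2·n = (26.21, 54.68). Then |NH| = |H − N| = 60.64.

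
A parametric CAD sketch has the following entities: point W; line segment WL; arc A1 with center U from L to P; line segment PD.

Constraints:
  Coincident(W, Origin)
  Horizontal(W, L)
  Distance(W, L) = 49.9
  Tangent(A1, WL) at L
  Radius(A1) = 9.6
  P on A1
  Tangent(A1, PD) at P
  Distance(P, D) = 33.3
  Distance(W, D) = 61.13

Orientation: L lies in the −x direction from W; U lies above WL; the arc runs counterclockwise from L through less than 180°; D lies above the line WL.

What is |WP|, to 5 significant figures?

41.634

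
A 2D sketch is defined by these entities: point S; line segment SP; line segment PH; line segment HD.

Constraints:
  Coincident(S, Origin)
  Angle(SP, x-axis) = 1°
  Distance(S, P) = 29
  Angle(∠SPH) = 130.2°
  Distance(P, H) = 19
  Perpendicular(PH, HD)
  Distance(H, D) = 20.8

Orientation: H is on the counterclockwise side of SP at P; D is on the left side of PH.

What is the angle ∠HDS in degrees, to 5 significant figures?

92.050°

∠SPH = 130.2°, so PH runs at 1.0° + (180° − 130.2°) = 50.800° from the x-axis; with |PH| = 19.0, H = P + 19.0·(cos 50.800°, sin 50.800°) = (41.004, 15.230). The perpendicularity gives HD at right angles to PH; with |HD| = 20.8 on the left of PH, D = H + 20.8·(-0.77494, 0.63203) = (24.885, 28.376). Then cos ∠HDS = DH·DS / (|DH||DS|), giving 92.050°.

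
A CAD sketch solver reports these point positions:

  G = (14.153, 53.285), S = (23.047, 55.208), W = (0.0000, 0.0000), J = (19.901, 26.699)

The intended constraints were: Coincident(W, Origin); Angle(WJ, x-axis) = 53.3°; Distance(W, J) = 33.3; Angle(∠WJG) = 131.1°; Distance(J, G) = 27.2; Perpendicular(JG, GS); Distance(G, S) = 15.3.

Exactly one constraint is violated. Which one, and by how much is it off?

Distance(G, S) = 15.3 — off by 6.20.

W = (0.00, 0.00) ✓; WJ at 53.30° ✓; |WJ| = 33.30 ✓; ∠WJG = 131.1° ✓; |JG| = 27.20 ✓; ∠(JG, GS) = 90.00° ✓; |GS| = 9.100 ✗.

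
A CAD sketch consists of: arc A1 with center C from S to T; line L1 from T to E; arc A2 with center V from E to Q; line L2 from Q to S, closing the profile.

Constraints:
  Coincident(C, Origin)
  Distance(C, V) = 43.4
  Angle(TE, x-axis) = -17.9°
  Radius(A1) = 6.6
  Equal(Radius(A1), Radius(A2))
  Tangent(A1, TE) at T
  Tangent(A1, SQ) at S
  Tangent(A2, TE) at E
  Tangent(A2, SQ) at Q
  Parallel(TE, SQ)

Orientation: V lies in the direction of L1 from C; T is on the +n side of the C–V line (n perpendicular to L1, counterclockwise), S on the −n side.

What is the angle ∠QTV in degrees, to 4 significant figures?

8.270°

The slot axis is L1's direction at -17.9°, so u = (cos -17.9°, sin -17.9°) = (0.9516, -0.3074) and n = (−sin -17.9°, cos -17.9°) = (0.3074, 0.9516). C is at the origin and V lies 43.4 along u from C, so V = 43.4·u = (41.30, -13.34). Tangency of A1 to both parallel lines with radius 6.6 puts T and S at C ± 6.6·n: T = (2.029, 6.281), S = (-2.029, -6.281). Equal radii place E and Q the same way about V: E = V + 6.6·n = (43.33, -7.059), Q = V − 6.6·n = (39.27, -19.62). Then cos ∠QTV = TQ·TV / (|TQ||TV|), giving 8.270°.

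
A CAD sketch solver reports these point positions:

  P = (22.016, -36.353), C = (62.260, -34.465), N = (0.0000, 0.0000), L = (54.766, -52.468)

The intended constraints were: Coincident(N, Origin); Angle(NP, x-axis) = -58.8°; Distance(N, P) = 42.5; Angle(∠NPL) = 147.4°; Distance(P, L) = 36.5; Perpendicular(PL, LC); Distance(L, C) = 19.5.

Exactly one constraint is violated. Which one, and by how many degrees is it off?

Perpendicular(PL, LC) — off by 3.60°.

N = (0.00, 0.00) ✓; NP at -58.80° ✓; |NP| = 42.50 ✓; ∠NPL = 147.4° ✓; |PL| = 36.50 ✓; ∠(PL, LC) = 93.60° ✗; |LC| = 19.50 ✓.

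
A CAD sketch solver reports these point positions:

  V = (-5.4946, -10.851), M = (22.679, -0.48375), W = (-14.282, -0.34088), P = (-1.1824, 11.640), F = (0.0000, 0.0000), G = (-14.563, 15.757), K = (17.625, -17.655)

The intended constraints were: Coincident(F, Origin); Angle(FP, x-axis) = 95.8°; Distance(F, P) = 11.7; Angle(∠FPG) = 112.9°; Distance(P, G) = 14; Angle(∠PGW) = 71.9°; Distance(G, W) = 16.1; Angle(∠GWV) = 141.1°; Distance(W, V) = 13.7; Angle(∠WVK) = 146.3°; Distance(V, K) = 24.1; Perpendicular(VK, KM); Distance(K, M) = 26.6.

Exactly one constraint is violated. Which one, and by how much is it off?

Distance(K, M) = 26.6 — off by 8.70.

F = (0.00, 0.00) ✓; FP at 95.80° ✓; |FP| = 11.70 ✓; ∠FPG = 112.9° ✓; |PG| = 14.00 ✓; ∠PGW = 71.90° ✓; |GW| = 16.10 ✓; ∠GWV = 141.1° ✓; |WV| = 13.70 ✓; ∠WVK = 146.3° ✓; |VK| = 24.10 ✓; ∠(VK, KM) = 90.00° ✓; |KM| = 17.90 ✗.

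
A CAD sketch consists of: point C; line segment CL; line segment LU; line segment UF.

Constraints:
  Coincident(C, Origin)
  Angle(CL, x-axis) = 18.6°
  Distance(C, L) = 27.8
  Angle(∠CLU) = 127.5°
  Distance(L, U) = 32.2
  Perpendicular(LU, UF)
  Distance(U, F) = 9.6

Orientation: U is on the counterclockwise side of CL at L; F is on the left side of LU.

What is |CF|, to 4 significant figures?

50.68

∠CLU = 127.5°, so LU runs at 18.6° + (180° − 127.5°) = 71.10° from the x-axis; with |LU| = 32.2, U = L + 32.2·(cos 71.10°, sin 71.10°) = (36.78, 39.33). LU ⟂ UF; with |UF| = 9.6 on the left of LU, F = U + 9.6·(-0.9461, 0.3239) = (27.70, 42.44). Then |CF| = |F − C| = 50.68.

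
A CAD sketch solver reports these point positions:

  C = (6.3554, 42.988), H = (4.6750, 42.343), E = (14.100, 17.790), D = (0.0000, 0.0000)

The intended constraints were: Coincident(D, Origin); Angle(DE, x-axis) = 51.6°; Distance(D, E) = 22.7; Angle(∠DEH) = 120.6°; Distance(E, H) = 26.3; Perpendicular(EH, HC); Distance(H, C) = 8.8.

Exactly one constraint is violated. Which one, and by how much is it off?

Distance(H, C) = 8.8 — off by 7.00.

D = (0.00, 0.00) ✓; DE at 51.60° ✓; |DE| = 22.70 ✓; ∠DEH = 120.6° ✓; |EH| = 26.30 ✓; ∠(EH, HC) = 90.00° ✓; |HC| = 1.800 ✗.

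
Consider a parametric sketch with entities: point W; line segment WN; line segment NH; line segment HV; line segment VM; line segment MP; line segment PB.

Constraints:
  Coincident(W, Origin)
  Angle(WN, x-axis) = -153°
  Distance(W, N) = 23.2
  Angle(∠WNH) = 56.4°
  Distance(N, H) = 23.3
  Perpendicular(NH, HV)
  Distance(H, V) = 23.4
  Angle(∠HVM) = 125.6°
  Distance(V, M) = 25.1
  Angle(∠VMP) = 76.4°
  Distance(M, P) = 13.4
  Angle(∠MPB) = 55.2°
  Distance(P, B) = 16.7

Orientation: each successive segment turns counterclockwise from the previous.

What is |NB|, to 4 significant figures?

32.53

W is at the origin; WN runs at -153.0° with length 23.2, so N = (-20.67, -10.53). ∠WNH = 56.4° gives NH at -29.40° from the x-axis; with |NH| = 23.3, H = (-0.3721, -21.97). NH is perpendicular to HV, so HV runs at 60.60°; with |HV| = 23.4, V = (11.12, -1.584). ∠HVM = 125.6° gives VM at 115.0° from the x-axis; with |VM| = 25.1, M = (0.5074, 21.16). ∠VMP = 76.4° gives MP at -141.4° from the x-axis; with |MP| = 13.4, P = (-9.965, 12.80). ∠MPB = 55.2° gives PB at -16.60° from the x-axis; with |PB| = 16.7, B = (6.039, 8.033). Then |NB| = |B − N| = 32.53.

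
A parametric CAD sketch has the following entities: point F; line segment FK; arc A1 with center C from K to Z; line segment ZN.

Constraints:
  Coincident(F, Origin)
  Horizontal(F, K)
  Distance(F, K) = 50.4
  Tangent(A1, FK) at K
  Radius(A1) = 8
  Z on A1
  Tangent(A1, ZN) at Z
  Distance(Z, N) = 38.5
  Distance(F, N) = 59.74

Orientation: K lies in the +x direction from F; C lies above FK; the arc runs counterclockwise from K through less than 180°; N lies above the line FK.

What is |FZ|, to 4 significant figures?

58.61

F is at the origin; FK is horizontal with |FK| = 50.4 and K on the +x side, so K = (50.40, 0.000). The tangent condition forces CK to be normal to FK, so C = K + (0, 8) = (50.40, 8.000). Since CZ ⟂ ZN (tangency), |CN| = √(8.0² + 38.5²) = 39.32 regardless of where Z sits on A1. So N lies on both circle(F, 59.74) and circle(C, 39.32); the above-FK intersection is N = (38.67, 45.53). Z is the foot of the tangent from N: Z = (57.39, 11.89).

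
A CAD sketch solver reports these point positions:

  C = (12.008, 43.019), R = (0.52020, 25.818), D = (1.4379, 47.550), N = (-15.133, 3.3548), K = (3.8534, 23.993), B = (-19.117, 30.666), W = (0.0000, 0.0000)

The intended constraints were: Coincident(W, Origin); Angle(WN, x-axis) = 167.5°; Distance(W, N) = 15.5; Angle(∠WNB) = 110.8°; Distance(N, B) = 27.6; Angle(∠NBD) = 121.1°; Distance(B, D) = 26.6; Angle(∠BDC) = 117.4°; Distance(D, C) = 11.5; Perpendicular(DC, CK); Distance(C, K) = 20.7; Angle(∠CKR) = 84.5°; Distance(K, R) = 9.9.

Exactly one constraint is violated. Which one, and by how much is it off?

Distance(K, R) = 9.9 — off by 6.10.

W = (0.00, 0.00) ✓; WN at 167.5° ✓; |WN| = 15.50 ✓; ∠WNB = 110.8° ✓; |NB| = 27.60 ✓; ∠NBD = 121.1° ✓; |BD| = 26.60 ✓; ∠BDC = 117.4° ✓; |DC| = 11.50 ✓; ∠(DC, CK) = 90.00° ✓; |CK| = 20.70 ✓; ∠CKR = 84.50° ✓; |KR| = 3.800 ✗.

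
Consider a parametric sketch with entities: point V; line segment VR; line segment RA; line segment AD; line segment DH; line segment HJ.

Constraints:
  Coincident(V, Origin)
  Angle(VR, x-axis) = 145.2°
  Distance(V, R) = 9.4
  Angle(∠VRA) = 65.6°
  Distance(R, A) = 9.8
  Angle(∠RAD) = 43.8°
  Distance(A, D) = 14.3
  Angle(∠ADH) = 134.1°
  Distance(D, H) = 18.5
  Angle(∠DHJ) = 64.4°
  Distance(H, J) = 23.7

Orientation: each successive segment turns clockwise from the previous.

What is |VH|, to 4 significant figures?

22.90

V is at the origin; VR runs at 145.2° with length 9.4, so R = (-7.719, 5.365). ∠VRA = 65.6° gives RA at 30.80° from the x-axis; with |RA| = 9.8, A = (0.6990, 10.38). ∠RAD = 43.8° gives AD at -105.4° from the x-axis; with |AD| = 14.3, D = (-3.098, -3.404). ∠ADH = 134.1° gives DH at -151.3° from the x-axis; with |DH| = 18.5, H = (-19.33, -12.29). Then |VH| = |H − V| = 22.90.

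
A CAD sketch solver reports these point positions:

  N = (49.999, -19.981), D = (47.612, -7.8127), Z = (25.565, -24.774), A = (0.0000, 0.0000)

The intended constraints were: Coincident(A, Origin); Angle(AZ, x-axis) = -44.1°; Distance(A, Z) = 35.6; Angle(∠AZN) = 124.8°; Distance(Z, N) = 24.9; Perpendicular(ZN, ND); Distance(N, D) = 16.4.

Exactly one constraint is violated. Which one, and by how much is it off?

Distance(N, D) = 16.4 — off by 4.00.

A = (0.00, 0.00) ✓; AZ at -44.10° ✓; |AZ| = 35.60 ✓; ∠AZN = 124.8° ✓; |ZN| = 24.90 ✓; ∠(ZN, ND) = 90.00° ✓; |ND| = 12.40 ✗.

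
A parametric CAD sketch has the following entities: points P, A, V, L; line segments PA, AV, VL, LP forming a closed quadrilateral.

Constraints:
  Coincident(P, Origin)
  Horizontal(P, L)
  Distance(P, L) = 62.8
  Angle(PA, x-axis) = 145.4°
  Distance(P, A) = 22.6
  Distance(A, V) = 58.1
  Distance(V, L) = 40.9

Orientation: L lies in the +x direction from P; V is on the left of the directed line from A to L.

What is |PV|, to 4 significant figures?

48.07

Checks: |AV| = 58.10 ✓; |VL| = 40.90 ✓.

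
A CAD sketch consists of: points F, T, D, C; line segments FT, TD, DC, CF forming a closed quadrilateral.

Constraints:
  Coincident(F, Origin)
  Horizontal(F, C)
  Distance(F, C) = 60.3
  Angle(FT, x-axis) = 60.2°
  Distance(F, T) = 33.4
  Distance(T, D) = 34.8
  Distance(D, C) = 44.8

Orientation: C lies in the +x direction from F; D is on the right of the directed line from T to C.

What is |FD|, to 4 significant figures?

16.91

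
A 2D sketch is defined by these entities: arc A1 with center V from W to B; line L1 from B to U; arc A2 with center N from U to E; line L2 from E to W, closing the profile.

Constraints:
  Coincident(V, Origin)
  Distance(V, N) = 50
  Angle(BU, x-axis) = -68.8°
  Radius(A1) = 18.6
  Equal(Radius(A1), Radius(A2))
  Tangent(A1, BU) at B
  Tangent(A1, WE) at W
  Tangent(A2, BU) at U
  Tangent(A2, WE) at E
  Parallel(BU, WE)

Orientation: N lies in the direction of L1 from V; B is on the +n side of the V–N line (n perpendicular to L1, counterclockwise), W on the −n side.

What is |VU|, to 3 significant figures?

53.3

Tangency of A1 to both parallel lines with radius 18.6 puts B and W at V ± 18.6·n: B = (17.3, 6.73), W = (-17.3, -6.73). Equal radii place U and E the same way about N: U = N + 18.6·n = (35.4, -39.9), E = N − 18.6·n = (0.740, -53.3). Then |VU| = |U − V| = 53.3.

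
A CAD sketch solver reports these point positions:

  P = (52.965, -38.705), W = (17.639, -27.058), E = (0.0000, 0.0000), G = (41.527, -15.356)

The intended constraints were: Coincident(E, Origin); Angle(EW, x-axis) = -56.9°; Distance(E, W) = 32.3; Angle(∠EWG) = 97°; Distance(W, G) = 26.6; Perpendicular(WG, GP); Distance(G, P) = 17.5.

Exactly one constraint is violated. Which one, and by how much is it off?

Distance(G, P) = 17.5 — off by 8.50.

E = (0.00, 0.00) ✓; EW at -56.90° ✓; |EW| = 32.30 ✓; ∠EWG = 97.00° ✓; |WG| = 26.60 ✓; ∠(WG, GP) = 90.00° ✓; |GP| = 26.00 ✗.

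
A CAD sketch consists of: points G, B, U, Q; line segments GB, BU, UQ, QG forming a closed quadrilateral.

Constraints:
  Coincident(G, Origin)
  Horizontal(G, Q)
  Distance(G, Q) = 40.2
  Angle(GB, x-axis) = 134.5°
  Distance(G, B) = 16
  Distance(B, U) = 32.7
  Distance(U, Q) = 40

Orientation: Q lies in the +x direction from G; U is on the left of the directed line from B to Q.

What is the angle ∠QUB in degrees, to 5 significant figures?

92.287°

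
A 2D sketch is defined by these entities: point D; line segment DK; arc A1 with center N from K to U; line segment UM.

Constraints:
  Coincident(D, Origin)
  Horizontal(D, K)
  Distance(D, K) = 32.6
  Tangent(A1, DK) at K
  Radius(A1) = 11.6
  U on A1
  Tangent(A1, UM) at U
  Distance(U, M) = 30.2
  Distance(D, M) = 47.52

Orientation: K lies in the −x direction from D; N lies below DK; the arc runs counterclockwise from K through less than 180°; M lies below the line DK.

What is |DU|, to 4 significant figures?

45.64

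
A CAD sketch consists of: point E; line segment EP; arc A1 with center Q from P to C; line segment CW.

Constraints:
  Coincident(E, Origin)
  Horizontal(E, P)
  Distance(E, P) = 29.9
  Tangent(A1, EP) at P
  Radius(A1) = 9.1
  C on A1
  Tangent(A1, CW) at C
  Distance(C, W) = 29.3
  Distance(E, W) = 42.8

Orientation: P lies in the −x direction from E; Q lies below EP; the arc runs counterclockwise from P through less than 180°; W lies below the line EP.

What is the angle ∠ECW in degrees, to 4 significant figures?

74.60°

Checks: E = (0.00, 0.00) ✓; |QC| = 9.100 ✓; ∠(QC, CW) = 90.00° ✓; |CW| = 29.30 ✓; |EW| = 42.80 ✓.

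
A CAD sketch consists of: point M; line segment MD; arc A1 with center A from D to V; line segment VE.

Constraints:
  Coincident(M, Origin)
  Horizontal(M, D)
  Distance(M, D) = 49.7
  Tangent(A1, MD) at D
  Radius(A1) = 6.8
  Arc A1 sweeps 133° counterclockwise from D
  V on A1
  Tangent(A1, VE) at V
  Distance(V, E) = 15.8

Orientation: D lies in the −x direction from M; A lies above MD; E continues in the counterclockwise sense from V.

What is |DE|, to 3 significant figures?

23.7

M is at the origin; M and D share the same y with |MD| = 49.7 and D on the −x side, so D = (-49.7, 0.00). Tangency of A1 to MD means the radius AD is perpendicular to MD, so A = D + (0, 6.8) = (-49.7, 6.80). On A1, D sits at bearing -90° from A; a 133° counterclockwise sweep puts V at bearing 43°, so V = A + 6.8·(cos 43°, sin 43°) = (-44.7, 11.4). The tangent condition forces AV to be normal to VE, so VE runs along (−sin 43°, cos 43°); with |VE| = 15.8, E = (-55.5, 23.0). Then |DE| = |E − D| = 23.7.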